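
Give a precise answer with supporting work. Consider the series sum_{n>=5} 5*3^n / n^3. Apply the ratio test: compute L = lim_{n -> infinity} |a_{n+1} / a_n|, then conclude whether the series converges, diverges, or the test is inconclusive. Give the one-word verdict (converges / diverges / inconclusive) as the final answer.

Let a_n denote the general term. Form the ratio a_{n+1}/a_n and simplify:
a_{n+1}/a_n = 3*n^3/(n + 1)^3
Take the limit as n -> infinity: L = 3.
Since L = 3 > 1 (or L = infinity), the ratio test implies the series diverges.

diverges


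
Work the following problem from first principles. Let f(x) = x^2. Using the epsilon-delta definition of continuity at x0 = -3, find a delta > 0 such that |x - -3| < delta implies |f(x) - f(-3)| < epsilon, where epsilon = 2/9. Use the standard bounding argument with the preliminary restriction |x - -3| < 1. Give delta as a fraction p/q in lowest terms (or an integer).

Factor: |x^2 - (-3)^2| = |x - -3| * |x + -3|.
Impose |x - -3| < 1 first. Then |x + -3| = |(x - -3) + 2*(-3)| <= |x - -3| + 2*|-3| < 1 + 6 = 7.
So |x^2 - (-3)^2| < delta * 7.
We need delta * 7 <= 2/9, i.e. delta <= 2/9/7 = 2/63.
Since 2/63 < 1, this is tighter than 1; take delta = 2/63.
So delta = 2/63 works.

2/63


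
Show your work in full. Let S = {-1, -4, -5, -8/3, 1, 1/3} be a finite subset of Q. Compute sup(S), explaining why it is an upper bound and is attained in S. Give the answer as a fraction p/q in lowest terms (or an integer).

S is finite, so sup(S) = max(S).
Sorted decreasing:
1, 1/3, -1, -8/3, -4, -5
The extremum is 1.
For every x in S, x <= 1. And 1 is in S, so it is attained.
Therefore sup(S) = 1.

1


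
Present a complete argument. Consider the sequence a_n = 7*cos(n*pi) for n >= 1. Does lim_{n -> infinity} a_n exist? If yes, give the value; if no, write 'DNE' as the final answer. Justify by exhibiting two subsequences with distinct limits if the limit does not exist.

Examine the behaviour of a_n along subsequences.
cos(n*pi) = (-1)^n, so a_n = 7*(-1)^n. a_{2k} = 7 -> 7. a_{2k+1} = -7 -> -7.
Since these two subsequential limits are 7 and -7, distinct, the full sequence cannot converge (a convergent sequence has all subsequences tending to the same limit). So lim a_n does not exist.

DNE


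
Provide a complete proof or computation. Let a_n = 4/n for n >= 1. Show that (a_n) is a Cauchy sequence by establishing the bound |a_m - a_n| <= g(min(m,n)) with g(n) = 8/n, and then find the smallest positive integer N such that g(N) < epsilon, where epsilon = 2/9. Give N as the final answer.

For any m, n >= 1, by the triangle inequality:
|a_m - a_n| = |4/m - 4/n| <= 4*1/m + 4*1/n <= 8/min(m,n).
So g(n) = 8/n bounds the Cauchy difference. Since g(n) -> 0, (a_n) is Cauchy.
Now solve g(N) < 2/9: 8/N < 2/9 <=> N > 8 / (2/9) = 36.
The smallest integer strictly greater than 36 is N = 37.
Check: g(37) = 8/37 = 8/37 < 2/9; g(36) = 2/9 >= 2/9. So N = 37.

37


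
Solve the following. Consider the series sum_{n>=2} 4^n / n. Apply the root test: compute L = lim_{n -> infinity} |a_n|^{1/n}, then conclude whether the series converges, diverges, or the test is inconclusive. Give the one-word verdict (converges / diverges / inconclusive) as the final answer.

Let a_n denote the general term. Form |a_n|^(1/n) and simplify:
|a_n|^(1/n) = 4/n^(1/n)
Take the limit as n -> infinity: L = 4.
Since L = 4 > 1, the root test implies divergence.

diverges


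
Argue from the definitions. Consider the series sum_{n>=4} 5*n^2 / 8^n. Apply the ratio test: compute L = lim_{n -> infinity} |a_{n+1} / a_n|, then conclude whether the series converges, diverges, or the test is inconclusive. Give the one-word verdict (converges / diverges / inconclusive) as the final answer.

Let a_n denote the general term. Form the ratio a_{n+1}/a_n and simplify:
a_{n+1}/a_n = (n + 1)^2/(8*n^2)
Take the limit as n -> infinity: L = 1/8.
Since L = 1/8 < 1, the ratio test implies the series converges.

converges


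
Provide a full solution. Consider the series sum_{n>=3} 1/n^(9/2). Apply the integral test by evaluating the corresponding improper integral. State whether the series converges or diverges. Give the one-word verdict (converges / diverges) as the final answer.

Let f(x) = x^(-9/2). Then f is positive, continuous, and decreasing on [3, infinity), so the integral test applies.
Compute the improper integral int_{3}^infinity f(x) dx:
  antiderivative F(x) = -2/(7*x^(7/2)).
  As x -> infinity, F(x) -> 0 (since p = 9/2 > 1).
  So int = F(infinity) - F(3) = 0 - (-2*sqrt(3)/567) = 2*sqrt(3)/567.
  Finite, so by the integral test, the series converges.

converges


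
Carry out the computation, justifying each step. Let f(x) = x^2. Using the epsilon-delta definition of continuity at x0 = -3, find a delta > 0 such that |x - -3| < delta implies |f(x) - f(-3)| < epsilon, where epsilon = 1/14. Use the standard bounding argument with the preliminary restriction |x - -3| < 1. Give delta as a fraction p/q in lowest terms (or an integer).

Factor: |x^2 - (-3)^2| = |x - -3| * |x + -3|.
Impose |x - -3| < 1 first. Then |x + -3| = |(x - -3) + 2*(-3)| <= |x - -3| + 2*|-3| < 1 + 6 = 7.
So |x^2 - (-3)^2| < delta * 7.
We need delta * 7 <= 1/14, i.e. delta <= 1/14/7 = 1/98.
Since 1/98 < 1, this is tighter than 1; take delta = 1/98.
So delta = 1/98 works.

1/98


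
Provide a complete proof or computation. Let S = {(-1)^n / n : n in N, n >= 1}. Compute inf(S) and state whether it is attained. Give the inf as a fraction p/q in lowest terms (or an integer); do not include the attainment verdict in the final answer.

Analysis:
- Values: -1, 1/2, -1/3, 1/4, -1/5, ...
- Positive terms (even n): 1/(2+0), 1/(4+0), ... decreasing -> max = 1/2 (n=2).
- Negative terms (odd n): -1/(1+0), -1/(3+0), ... increasing -> min = -1 (n=1).
- So sup = 1/2 (attained at n=2); inf = -1 (attained at n=1).
Conclusion: inf(S) = -1, attained in S.

-1


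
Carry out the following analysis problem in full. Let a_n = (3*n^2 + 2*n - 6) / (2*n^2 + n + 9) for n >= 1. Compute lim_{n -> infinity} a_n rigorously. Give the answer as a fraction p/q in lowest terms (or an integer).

Divide numerator and denominator by n^2, the highest power:
numerator / n^2 = 3 + 2/n - 6/n^2
denominator / n^2 = 2 + 1/n + 9/n^2
As n -> infinity, all terms of the form c/n^k (k >= 1) tend to 0.
So numerator / n^2 -> 3 and denominator / n^2 -> 2.
Therefore lim a_n = 3/2.

3/2


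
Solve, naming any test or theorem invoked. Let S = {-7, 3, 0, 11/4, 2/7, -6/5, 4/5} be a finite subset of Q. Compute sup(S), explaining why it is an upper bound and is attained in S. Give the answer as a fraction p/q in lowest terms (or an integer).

S is finite, so sup(S) = max(S).
Sorted decreasing:
3, 11/4, 4/5, 2/7, 0, -6/5, -7
The extremum is 3.
For every x in S, x <= 3. And 3 is in S, so it is attained.
Therefore sup(S) = 3.

3


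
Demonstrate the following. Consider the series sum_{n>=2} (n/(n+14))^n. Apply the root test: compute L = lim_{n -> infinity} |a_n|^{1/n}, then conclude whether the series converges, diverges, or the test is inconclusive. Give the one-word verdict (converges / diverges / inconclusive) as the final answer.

Let a_n denote the general term. Form |a_n|^(1/n) and simplify:
|a_n|^(1/n) = n/(n + 14)
Take the limit as n -> infinity: L = 1.
Since L = 1, the root test is inconclusive. (In fact a_n = (n/(n+14))^n -> e^(-14) != 0, so the nth-term test shows divergence; but the root test itself gives no conclusion.)

inconclusive


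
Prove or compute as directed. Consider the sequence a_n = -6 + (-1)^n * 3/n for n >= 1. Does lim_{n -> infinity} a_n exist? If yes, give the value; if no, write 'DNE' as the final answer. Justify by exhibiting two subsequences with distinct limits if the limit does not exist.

Examine the behaviour of a_n along subsequences.
Even-n subsequence a_{2k} = -6 + 3/(2k) -> -6. Odd-n subsequence a_{2k+1} = -6 - 3/(2k+1) -> -6. Both tend to -6, which suggests the limit is -6; verify directly.
|a_n - (-6)| = |(-1)^n * 3/n| = 3/n for every n >= 1.
Given epsilon > 0, choose a positive integer N > 3/epsilon. Then for all n >= N, |a_n - (-6)| = 3/n <= 3/N < epsilon.
So by the definition of the limit, lim a_n exists and equals -6.

-6


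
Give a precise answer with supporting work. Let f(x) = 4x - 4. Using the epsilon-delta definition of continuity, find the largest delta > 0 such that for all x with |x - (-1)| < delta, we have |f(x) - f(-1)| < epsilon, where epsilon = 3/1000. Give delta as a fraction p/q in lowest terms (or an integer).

We compute f(-1) = 4*(-1) - 4 = -8.
|f(x) - f(-1)| = |4x - 4 - (-8)| = |4(x - (-1))| = 4|x - (-1)|.
We need 4|x - (-1)| < 3/1000, i.e. |x - (-1)| < 3/1000 / 4 = 3/4000.
So any delta <= 3/4000 works. Conversely, if delta > 3/4000, then x = -1 + 3/4000 satisfies |x - (-1)| = 3/4000 < delta but |f(x) - f(-1)| = 4 * 3/4000 = 3/1000, which is not < 3/1000; so no larger delta works.
Hence the largest such delta is 3/4000.

3/4000


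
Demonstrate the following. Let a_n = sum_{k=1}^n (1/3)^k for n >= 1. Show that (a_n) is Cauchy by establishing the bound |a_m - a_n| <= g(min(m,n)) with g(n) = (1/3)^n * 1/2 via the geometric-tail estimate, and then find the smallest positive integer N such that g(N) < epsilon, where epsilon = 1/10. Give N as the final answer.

For m > n >= 1: |a_m - a_n| = sum_{k=n+1}^m (1/3)^k < sum_{k=n+1}^infinity (1/3)^k = (1/3)^(n+1) / (1 - 1/3) = (1/3)^n * (1/3) * (3/2) = (1/3)^n * 1/2.
So g(n) = (1/3)^n / 2. Since g(n) -> 0, (a_n) is Cauchy.
Now solve g(N) < 1/10: (1/3)^N / 2 < 1/10 <=> 3^N > 1 / (2 * 1/10) = 5.
Check powers of 3: 3^1 = 3 <= 5, 3^2 = 9 > 5.
So the smallest such N is 2. Check: g(2) = 1/(2 * 9) = 1/18 < 1/10.

2


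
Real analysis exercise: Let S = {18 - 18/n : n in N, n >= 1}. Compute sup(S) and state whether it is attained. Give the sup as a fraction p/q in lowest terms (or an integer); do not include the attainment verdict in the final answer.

Analysis:
- Values: 0, 9, 12, 27/2, ... strictly increasing.
- Minimum is 0 (n=1); inf = 0 (attained).
- 18 - 18/n -> 18 from below; sup = 18, not attained.
Conclusion: sup(S) = 18, not attained in S.

18


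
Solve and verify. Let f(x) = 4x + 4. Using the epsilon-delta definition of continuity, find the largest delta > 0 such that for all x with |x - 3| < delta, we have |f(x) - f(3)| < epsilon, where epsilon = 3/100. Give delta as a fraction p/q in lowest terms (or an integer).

We compute f(3) = 4*(3) + 4 = 16.
|f(x) - f(3)| = |4x + 4 - (16)| = |4(x - 3)| = 4|x - 3|.
We need 4|x - 3| < 3/100, i.e. |x - 3| < 3/100 / 4 = 3/400.
So any delta <= 3/400 works. Conversely, if delta > 3/400, then x = 3 + 3/400 satisfies |x - 3| = 3/400 < delta but |f(x) - f(3)| = 4 * 3/400 = 3/100, which is not < 3/100; so no larger delta works.
Hence the largest such delta is 3/400.

3/400


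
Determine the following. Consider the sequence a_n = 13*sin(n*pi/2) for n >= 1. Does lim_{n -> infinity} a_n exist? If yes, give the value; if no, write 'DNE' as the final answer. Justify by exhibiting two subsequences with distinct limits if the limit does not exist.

Examine the behaviour of a_n along subsequences.
a_{4k+1} = 13*sin(pi/2 + 2k*pi) = 13 -> 13. a_{4k+3} = 13*sin(3pi/2 + 2k*pi) = -13 -> -13.
Since these two subsequential limits are 13 and -13, distinct, the full sequence cannot converge (a convergent sequence has all subsequences tending to the same limit). So lim a_n does not exist.

DNE


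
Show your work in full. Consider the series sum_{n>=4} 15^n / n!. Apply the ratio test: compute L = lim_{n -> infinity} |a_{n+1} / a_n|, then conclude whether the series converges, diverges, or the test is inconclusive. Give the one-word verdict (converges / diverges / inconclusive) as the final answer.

Let a_n denote the general term. Form the ratio a_{n+1}/a_n and simplify:
a_{n+1}/a_n = 15/(n + 1)
Take the limit as n -> infinity: L = 0.
Since L = 0 < 1, the ratio test implies the series converges.

converges


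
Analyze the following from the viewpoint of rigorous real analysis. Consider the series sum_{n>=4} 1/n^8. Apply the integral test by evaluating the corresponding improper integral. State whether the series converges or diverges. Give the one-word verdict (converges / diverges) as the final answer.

Let f(x) = x^(-8). Then f is positive, continuous, and decreasing on [4, infinity), so the integral test applies.
Compute the improper integral int_{4}^infinity f(x) dx:
  antiderivative F(x) = -1/(7*x^7).
  As x -> infinity, F(x) -> 0 (since p = 8 > 1).
  So int = F(infinity) - F(4) = 0 - (-1/114688) = 1/114688.
  Finite, so by the integral test, the series converges.

converges


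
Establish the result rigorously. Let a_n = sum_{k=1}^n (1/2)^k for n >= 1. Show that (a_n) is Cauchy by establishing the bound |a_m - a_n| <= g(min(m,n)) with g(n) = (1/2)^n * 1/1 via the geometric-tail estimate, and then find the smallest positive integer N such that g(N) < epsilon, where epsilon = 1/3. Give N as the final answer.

For m > n >= 1: |a_m - a_n| = sum_{k=n+1}^m (1/2)^k < sum_{k=n+1}^infinity (1/2)^k = (1/2)^(n+1) / (1 - 1/2) = (1/2)^n * (1/2) * (2/1) = (1/2)^n * 1/1.
So g(n) = (1/2)^n / 1. Since g(n) -> 0, (a_n) is Cauchy.
Now solve g(N) < 1/3: (1/2)^N / 1 < 1/3 <=> 2^N > 1 / (1 * 1/3) = 3.
Check powers of 2: 2^1 = 2 <= 3, 2^2 = 4 > 3.
So the smallest such N is 2. Check: g(2) = 1/(1 * 4) = 1/4 < 1/3.

2


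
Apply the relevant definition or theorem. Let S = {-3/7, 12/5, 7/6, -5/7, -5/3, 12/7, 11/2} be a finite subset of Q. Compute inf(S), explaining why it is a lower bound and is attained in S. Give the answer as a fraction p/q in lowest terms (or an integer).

S is finite, so inf(S) = min(S).
Sorted increasing:
-5/3, -5/7, -3/7, 7/6, 12/7, 12/5, 11/2
The extremum is -5/3.
For every x in S, x >= -5/3. And -5/3 is in S, so it is attained.
Therefore inf(S) = -5/3.

-5/3


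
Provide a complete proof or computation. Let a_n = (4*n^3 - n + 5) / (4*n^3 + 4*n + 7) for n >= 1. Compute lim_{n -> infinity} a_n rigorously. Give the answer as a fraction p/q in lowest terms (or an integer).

Divide numerator and denominator by n^3, the highest power:
numerator / n^3 = 4 - 1/n^2 + 5/n^3
denominator / n^3 = 4 + 4/n^2 + 7/n^3
As n -> infinity, all terms of the form c/n^k (k >= 1) tend to 0.
So numerator / n^3 -> 4 and denominator / n^3 -> 4.
Therefore lim a_n = 1.

1


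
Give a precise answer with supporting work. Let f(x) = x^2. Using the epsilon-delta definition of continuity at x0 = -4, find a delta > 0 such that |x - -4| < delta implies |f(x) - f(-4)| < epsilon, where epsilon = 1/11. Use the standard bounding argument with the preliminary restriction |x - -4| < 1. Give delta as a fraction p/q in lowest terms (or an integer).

Factor: |x^2 - (-4)^2| = |x - -4| * |x + -4|.
Impose |x - -4| < 1 first. Then |x + -4| = |(x - -4) + 2*(-4)| <= |x - -4| + 2*|-4| < 1 + 8 = 9.
So |x^2 - (-4)^2| < delta * 9.
We need delta * 9 <= 1/11, i.e. delta <= 1/11/9 = 1/99.
Since 1/99 < 1, this is tighter than 1; take delta = 1/99.
So delta = 1/99 works.

1/99


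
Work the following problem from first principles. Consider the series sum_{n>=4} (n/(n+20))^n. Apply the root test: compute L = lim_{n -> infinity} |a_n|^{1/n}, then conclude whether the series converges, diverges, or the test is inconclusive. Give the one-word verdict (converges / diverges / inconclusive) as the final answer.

Let a_n denote the general term. Form |a_n|^(1/n) and simplify:
|a_n|^(1/n) = n/(n + 20)
Take the limit as n -> infinity: L = 1.
Since L = 1, the root test is inconclusive. (In fact a_n = (n/(n+20))^n -> e^(-20) != 0, so the nth-term test shows divergence; but the root test itself gives no conclusion.)

inconclusive


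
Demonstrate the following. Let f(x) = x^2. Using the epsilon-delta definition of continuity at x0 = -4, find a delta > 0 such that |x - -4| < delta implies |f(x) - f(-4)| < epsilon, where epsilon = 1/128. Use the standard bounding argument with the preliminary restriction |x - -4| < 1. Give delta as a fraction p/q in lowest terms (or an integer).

Factor: |x^2 - (-4)^2| = |x - -4| * |x + -4|.
Impose |x - -4| < 1 first. Then |x + -4| = |(x - -4) + 2*(-4)| <= |x - -4| + 2*|-4| < 1 + 8 = 9.
So |x^2 - (-4)^2| < delta * 9.
We need delta * 9 <= 1/128, i.e. delta <= 1/128/9 = 1/1152.
Since 1/1152 < 1, this is tighter than 1; take delta = 1/1152.
So delta = 1/1152 works.

1/1152


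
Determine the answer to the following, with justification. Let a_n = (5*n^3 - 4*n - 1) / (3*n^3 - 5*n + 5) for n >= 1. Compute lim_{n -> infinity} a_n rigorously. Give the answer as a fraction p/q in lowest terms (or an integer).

Divide numerator and denominator by n^3, the highest power:
numerator / n^3 = 5 - 4/n^2 - 1/n^3
denominator / n^3 = 3 - 5/n^2 + 5/n^3
As n -> infinity, all terms of the form c/n^k (k >= 1) tend to 0.
So numerator / n^3 -> 5 and denominator / n^3 -> 3.
Therefore lim a_n = 5/3.

5/3


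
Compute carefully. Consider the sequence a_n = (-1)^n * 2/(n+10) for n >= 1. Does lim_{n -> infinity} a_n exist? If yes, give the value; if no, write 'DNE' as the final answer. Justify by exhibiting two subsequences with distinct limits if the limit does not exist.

Examine the behaviour of a_n along subsequences.
Even-n subsequence a_{2k} = 2/(2k+10) -> 0. Odd-n subsequence a_{2k+1} = -2/(2k+11) -> 0. Both tend to 0, which suggests the limit is 0; verify directly.
|a_n - 0| = 2/(n+10) < 2/n for every n >= 1.
Given epsilon > 0, choose a positive integer N > 2/epsilon. Then for all n >= N, |a_n| < 2/n <= 2/N < epsilon.
So by the definition of the limit, lim a_n exists and equals 0.

0


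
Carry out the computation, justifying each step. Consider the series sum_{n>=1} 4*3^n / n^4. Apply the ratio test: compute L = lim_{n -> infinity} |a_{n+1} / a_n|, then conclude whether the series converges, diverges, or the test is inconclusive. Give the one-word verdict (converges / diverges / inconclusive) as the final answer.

Let a_n denote the general term. Form the ratio a_{n+1}/a_n and simplify:
a_{n+1}/a_n = 3*n^4/(n + 1)^4
Take the limit as n -> infinity: L = 3.
Since L = 3 > 1 (or L = infinity), the ratio test implies the series diverges.

diverges


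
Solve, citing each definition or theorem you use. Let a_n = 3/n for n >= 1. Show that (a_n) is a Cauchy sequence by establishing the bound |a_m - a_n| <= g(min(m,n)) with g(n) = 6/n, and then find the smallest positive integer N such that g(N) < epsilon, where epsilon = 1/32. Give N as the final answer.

For any m, n >= 1, by the triangle inequality:
|a_m - a_n| = |3/m - 3/n| <= 3*1/m + 3*1/n <= 6/min(m,n).
So g(n) = 6/n bounds the Cauchy difference. Since g(n) -> 0, (a_n) is Cauchy.
Now solve g(N) < 1/32: 6/N < 1/32 <=> N > 6 / (1/32) = 192.
The smallest integer strictly greater than 192 is N = 193.
Check: g(193) = 6/193 = 6/193 < 1/32; g(192) = 1/32 >= 1/32. So N = 193.

193


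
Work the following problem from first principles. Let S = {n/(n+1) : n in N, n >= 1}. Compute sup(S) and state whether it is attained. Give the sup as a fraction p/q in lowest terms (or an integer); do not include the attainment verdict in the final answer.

Analysis:
- Values: 1/2, 2/3, 3/4, 4/5, ... strictly increasing.
- Minimum is 1/2 (n=1); inf = 1/2 (attained).
- n/(n+1) = 1 - 1/(n+1) -> 1 from below as n -> infinity, and never equals 1.
- So sup = 1 (not attained).
Conclusion: sup(S) = 1, not attained in S.

1


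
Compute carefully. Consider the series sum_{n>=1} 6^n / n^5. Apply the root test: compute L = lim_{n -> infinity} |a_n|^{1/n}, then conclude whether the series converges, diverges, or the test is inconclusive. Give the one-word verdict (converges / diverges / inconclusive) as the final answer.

Let a_n denote the general term. Form |a_n|^(1/n) and simplify:
|a_n|^(1/n) = 6/n^(5/n)
Take the limit as n -> infinity: L = 6.
Since L = 6 > 1, the root test implies divergence.

diverges


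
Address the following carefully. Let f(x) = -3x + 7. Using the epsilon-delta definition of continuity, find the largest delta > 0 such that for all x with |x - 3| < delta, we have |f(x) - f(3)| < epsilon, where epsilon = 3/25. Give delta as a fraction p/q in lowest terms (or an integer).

We compute f(3) = -3*(3) + 7 = -2.
|f(x) - f(3)| = |-3x + 7 - (-2)| = |-3(x - 3)| = 3|x - 3|.
We need 3|x - 3| < 3/25, i.e. |x - 3| < 3/25 / 3 = 1/25.
So any delta <= 1/25 works. Conversely, if delta > 1/25, then x = 3 + 1/25 satisfies |x - 3| = 1/25 < delta but |f(x) - f(3)| = 3 * 1/25 = 3/25, which is not < 3/25; so no larger delta works.
Hence the largest such delta is 1/25.

1/25


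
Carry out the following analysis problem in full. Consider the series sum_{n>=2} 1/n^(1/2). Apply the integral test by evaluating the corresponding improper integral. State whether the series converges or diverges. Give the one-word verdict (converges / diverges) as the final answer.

Let f(x) = 1/sqrt(x). Then f is positive, continuous, and decreasing on [2, infinity), so the integral test applies.
Compute the improper integral int_{2}^infinity f(x) dx:
  antiderivative F(x) = 2*sqrt(x).
  As x -> infinity, F(x) -> infinity (since p = 1/2 < 1).
  So the integral diverges. By the integral test, the series diverges.

diverges


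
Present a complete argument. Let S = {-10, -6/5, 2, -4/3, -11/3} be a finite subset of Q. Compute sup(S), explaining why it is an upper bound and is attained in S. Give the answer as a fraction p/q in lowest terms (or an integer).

S is finite, so sup(S) = max(S).
Sorted decreasing:
2, -6/5, -4/3, -11/3, -10
The extremum is 2.
For every x in S, x <= 2. And 2 is in S, so it is attained.
Therefore sup(S) = 2.

2


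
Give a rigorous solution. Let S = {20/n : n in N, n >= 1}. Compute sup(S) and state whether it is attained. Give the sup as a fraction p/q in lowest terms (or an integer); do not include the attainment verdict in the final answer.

Analysis:
- Values: 20, 10, 20/3, 5, ... strictly decreasing.
- The maximum is 20 (n=1); sup = 20 (attained).
- The set is bounded below by 0; 20/n -> 0 so 0 is the greatest lower bound.
- 0 is not in the set, so inf = 0 is not attained.
Conclusion: sup(S) = 20, attained in S.

20


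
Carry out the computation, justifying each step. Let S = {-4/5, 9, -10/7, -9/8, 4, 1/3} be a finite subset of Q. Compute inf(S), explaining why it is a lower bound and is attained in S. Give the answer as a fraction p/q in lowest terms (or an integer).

S is finite, so inf(S) = min(S).
Sorted increasing:
-10/7, -9/8, -4/5, 1/3, 4, 9
The extremum is -10/7.
For every x in S, x >= -10/7. And -10/7 is in S, so it is attained.
Therefore inf(S) = -10/7.

-10/7


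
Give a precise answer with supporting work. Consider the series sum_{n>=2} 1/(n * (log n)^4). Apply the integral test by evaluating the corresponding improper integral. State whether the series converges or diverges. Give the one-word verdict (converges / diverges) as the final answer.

Let f(x) = 1/(x*log(x)^4). Then f is positive, continuous, and decreasing on [2, infinity), so the integral test applies.
Compute the improper integral int_{2}^infinity f(x) dx:
  antiderivative F(x) = -1/(3*log(x)^3).
  F(x) -> 0 as x -> infinity.  int = 0 - F(2) = 1/(3*log(2)^3) < infinity. By the integral test, the series converges.

converges


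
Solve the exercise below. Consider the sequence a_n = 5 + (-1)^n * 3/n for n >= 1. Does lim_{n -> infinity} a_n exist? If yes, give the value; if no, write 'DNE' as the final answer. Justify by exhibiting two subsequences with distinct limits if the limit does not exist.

Examine the behaviour of a_n along subsequences.
Even-n subsequence a_{2k} = 5 + 3/(2k) -> 5. Odd-n subsequence a_{2k+1} = 5 - 3/(2k+1) -> 5. Both tend to 5, which suggests the limit is 5; verify directly.
|a_n - 5| = |(-1)^n * 3/n| = 3/n for every n >= 1.
Given epsilon > 0, choose a positive integer N > 3/epsilon. Then for all n >= N, |a_n - 5| = 3/n <= 3/N < epsilon.
So by the definition of the limit, lim a_n exists and equals 5.

5


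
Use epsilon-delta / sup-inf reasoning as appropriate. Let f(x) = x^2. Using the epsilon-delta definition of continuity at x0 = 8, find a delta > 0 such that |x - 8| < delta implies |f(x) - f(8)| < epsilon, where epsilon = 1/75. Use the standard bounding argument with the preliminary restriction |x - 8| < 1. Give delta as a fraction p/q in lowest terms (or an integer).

Factor: |x^2 - (8)^2| = |x - 8| * |x + 8|.
Impose |x - 8| < 1 first. Then |x + 8| = |(x - 8) + 2*(8)| <= |x - 8| + 2*|8| < 1 + 16 = 17.
So |x^2 - (8)^2| < delta * 17.
We need delta * 17 <= 1/75, i.e. delta <= 1/75/17 = 1/1275.
Since 1/1275 < 1, this is tighter than 1; take delta = 1/1275.
So delta = 1/1275 works.

1/1275


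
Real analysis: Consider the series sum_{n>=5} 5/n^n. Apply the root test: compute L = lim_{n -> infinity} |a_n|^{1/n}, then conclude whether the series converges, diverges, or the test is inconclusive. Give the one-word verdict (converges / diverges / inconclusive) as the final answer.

Let a_n denote the general term. Form |a_n|^(1/n) and simplify:
|a_n|^(1/n) = 5^(1/n)/n
Take the limit as n -> infinity: L = 0.
Since L = 0 < 1, the root test implies convergence.

converges


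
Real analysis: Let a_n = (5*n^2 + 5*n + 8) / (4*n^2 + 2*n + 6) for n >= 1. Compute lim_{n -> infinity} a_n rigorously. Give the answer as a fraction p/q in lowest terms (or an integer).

Divide numerator and denominator by n^2, the highest power:
numerator / n^2 = 5 + 5/n + 8/n^2
denominator / n^2 = 4 + 2/n + 6/n^2
As n -> infinity, all terms of the form c/n^k (k >= 1) tend to 0.
So numerator / n^2 -> 5 and denominator / n^2 -> 4.
Therefore lim a_n = 5/4.

5/4


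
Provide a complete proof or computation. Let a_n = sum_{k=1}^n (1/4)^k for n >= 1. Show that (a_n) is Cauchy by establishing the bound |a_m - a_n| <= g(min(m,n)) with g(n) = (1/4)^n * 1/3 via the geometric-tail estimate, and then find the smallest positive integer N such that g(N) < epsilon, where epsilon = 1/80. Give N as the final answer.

For m > n >= 1: |a_m - a_n| = sum_{k=n+1}^m (1/4)^k < sum_{k=n+1}^infinity (1/4)^k = (1/4)^(n+1) / (1 - 1/4) = (1/4)^n * (1/4) * (4/3) = (1/4)^n * 1/3.
So g(n) = (1/4)^n / 3. Since g(n) -> 0, (a_n) is Cauchy.
Now solve g(N) < 1/80: (1/4)^N / 3 < 1/80 <=> 4^N > 1 / (3 * 1/80) = 80/3.
Check powers of 4: 4^2 = 16 <= 80/3, 4^3 = 64 > 80/3.
So the smallest such N is 3. Check: g(3) = 1/(3 * 64) = 1/192 < 1/80.

3


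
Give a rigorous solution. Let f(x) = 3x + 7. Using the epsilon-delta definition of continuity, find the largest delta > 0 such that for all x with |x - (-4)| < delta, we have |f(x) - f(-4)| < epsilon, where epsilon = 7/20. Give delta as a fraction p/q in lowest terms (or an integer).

We compute f(-4) = 3*(-4) + 7 = -5.
|f(x) - f(-4)| = |3x + 7 - (-5)| = |3(x - (-4))| = 3|x - (-4)|.
We need 3|x - (-4)| < 7/20, i.e. |x - (-4)| < 7/20 / 3 = 7/60.
So any delta <= 7/60 works. Conversely, if delta > 7/60, then x = -4 + 7/60 satisfies |x - (-4)| = 7/60 < delta but |f(x) - f(-4)| = 3 * 7/60 = 7/20, which is not < 7/20; so no larger delta works.
Hence the largest such delta is 7/60.

7/60


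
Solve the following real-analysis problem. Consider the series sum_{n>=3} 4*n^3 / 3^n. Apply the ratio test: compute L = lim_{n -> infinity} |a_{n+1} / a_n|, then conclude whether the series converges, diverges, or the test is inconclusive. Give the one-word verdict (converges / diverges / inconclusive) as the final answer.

Let a_n denote the general term. Form the ratio a_{n+1}/a_n and simplify:
a_{n+1}/a_n = (n + 1)^3/(3*n^3)
Take the limit as n -> infinity: L = 1/3.
Since L = 1/3 < 1, the ratio test implies the series converges.

converges


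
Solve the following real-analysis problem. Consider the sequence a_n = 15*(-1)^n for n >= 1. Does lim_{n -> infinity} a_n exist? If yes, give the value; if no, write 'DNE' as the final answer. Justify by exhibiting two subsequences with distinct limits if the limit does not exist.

Examine the behaviour of a_n along subsequences.
Even-n subsequence a_{2k} = 15 -> 15. Odd-n subsequence a_{2k+1} = -15 -> -15.
Since these two subsequential limits are 15 and -15, distinct, the full sequence cannot converge (a convergent sequence has all subsequences tending to the same limit). So lim a_n does not exist.

DNE


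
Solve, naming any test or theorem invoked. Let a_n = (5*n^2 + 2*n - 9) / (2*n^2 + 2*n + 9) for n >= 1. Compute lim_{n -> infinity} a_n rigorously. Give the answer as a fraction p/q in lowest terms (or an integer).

Divide numerator and denominator by n^2, the highest power:
numerator / n^2 = 5 + 2/n - 9/n^2
denominator / n^2 = 2 + 2/n + 9/n^2
As n -> infinity, all terms of the form c/n^k (k >= 1) tend to 0.
So numerator / n^2 -> 5 and denominator / n^2 -> 2.
Therefore lim a_n = 5/2.

5/2


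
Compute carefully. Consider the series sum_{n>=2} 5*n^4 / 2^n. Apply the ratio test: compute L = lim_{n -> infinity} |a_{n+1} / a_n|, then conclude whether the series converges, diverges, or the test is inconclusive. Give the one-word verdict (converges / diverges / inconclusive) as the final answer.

Let a_n denote the general term. Form the ratio a_{n+1}/a_n and simplify:
a_{n+1}/a_n = (n + 1)^4/(2*n^4)
Take the limit as n -> infinity: L = 1/2.
Since L = 1/2 < 1, the ratio test implies the series converges.

converges


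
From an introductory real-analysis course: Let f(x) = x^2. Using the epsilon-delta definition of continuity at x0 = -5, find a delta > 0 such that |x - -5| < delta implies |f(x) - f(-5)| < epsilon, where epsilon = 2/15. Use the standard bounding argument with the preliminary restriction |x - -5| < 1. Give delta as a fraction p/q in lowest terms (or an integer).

Factor: |x^2 - (-5)^2| = |x - -5| * |x + -5|.
Impose |x - -5| < 1 first. Then |x + -5| = |(x - -5) + 2*(-5)| <= |x - -5| + 2*|-5| < 1 + 10 = 11.
So |x^2 - (-5)^2| < delta * 11.
We need delta * 11 <= 2/15, i.e. delta <= 2/15/11 = 2/165.
Since 2/165 < 1, this is tighter than 1; take delta = 2/165.
So delta = 2/165 works.

2/165


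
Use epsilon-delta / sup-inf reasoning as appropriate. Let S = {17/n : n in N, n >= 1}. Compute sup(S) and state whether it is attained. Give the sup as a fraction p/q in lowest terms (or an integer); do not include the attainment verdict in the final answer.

Analysis:
- Values: 17, 17/2, 17/3, 17/4, ... strictly decreasing.
- The maximum is 17 (n=1); sup = 17 (attained).
- The set is bounded below by 0; 17/n -> 0 so 0 is the greatest lower bound.
- 0 is not in the set, so inf = 0 is not attained.
Conclusion: sup(S) = 17, attained in S.

17


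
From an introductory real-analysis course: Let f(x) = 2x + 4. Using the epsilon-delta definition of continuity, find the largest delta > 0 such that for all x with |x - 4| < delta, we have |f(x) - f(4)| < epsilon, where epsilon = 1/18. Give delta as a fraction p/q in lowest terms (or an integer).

We compute f(4) = 2*(4) + 4 = 12.
|f(x) - f(4)| = |2x + 4 - (12)| = |2(x - 4)| = 2|x - 4|.
We need 2|x - 4| < 1/18, i.e. |x - 4| < 1/18 / 2 = 1/36.
So any delta <= 1/36 works. Conversely, if delta > 1/36, then x = 4 + 1/36 satisfies |x - 4| = 1/36 < delta but |f(x) - f(4)| = 2 * 1/36 = 1/18, which is not < 1/18; so no larger delta works.
Hence the largest such delta is 1/36.

1/36


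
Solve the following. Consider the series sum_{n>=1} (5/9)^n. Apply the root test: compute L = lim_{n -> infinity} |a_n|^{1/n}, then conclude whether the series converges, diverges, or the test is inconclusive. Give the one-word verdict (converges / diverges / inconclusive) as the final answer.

Let a_n denote the general term. Form |a_n|^(1/n) and simplify:
|a_n|^(1/n) = 5/9
Take the limit as n -> infinity: L = 5/9.
Since L = 5/9 < 1, the root test implies convergence.

converges


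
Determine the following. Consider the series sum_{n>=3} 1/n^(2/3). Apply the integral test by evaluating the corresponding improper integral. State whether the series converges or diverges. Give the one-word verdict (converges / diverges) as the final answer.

Let f(x) = x^(-2/3). Then f is positive, continuous, and decreasing on [3, infinity), so the integral test applies.
Compute the improper integral int_{3}^infinity f(x) dx:
  antiderivative F(x) = 3*x^(1/3).
  As x -> infinity, F(x) -> infinity (since p = 2/3 < 1).
  So the integral diverges. By the integral test, the series diverges.

diverges


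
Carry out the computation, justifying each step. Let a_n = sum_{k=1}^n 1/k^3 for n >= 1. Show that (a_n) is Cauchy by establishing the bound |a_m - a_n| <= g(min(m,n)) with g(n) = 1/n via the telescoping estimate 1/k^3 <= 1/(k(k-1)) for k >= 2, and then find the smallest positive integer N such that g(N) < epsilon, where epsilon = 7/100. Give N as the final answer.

For m > n >= 1: |a_m - a_n| = sum_{k=n+1}^m 1/k^3.
Use 1/k^3 <= 1/(k(k-1)) = 1/(k-1) - 1/k for k >= 2 (which holds since k^3 >= k^2 >= k(k-1) for k >= 2):
sum_{k=n+1}^m 1/k^3 <= sum_{k=n+1}^m (1/(k-1) - 1/k) = 1/n - 1/m <= 1/n.
By symmetry the same bound holds with n,m swapped, so |a_m - a_n| <= 1/min(m,n) = g(min(m,n)). Since g(n) -> 0, (a_n) is Cauchy.
Now solve g(N) < 7/100: 1/N < 7/100 <=> N > 1/(7/100) = 100/7.
The smallest integer strictly greater than 100/7 is N = 15.
Check: g(15) = 1/15 < 7/100; g(14) = 1/14 >= 7/100. So N = 15.

15


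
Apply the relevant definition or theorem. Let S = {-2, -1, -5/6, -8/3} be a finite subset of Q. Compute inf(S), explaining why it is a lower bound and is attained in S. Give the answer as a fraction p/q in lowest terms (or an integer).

S is finite, so inf(S) = min(S).
Sorted increasing:
-8/3, -2, -1, -5/6
The extremum is -8/3.
For every x in S, x >= -8/3. And -8/3 is in S, so it is attained.
Therefore inf(S) = -8/3.

-8/3


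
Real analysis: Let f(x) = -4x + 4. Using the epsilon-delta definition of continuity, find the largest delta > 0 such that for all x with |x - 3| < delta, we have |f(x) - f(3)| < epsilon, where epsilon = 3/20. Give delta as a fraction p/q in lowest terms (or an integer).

We compute f(3) = -4*(3) + 4 = -8.
|f(x) - f(3)| = |-4x + 4 - (-8)| = |-4(x - 3)| = 4|x - 3|.
We need 4|x - 3| < 3/20, i.e. |x - 3| < 3/20 / 4 = 3/80.
So any delta <= 3/80 works. Conversely, if delta > 3/80, then x = 3 + 3/80 satisfies |x - 3| = 3/80 < delta but |f(x) - f(3)| = 4 * 3/80 = 3/20, which is not < 3/20; so no larger delta works.
Hence the largest such delta is 3/80.

3/80


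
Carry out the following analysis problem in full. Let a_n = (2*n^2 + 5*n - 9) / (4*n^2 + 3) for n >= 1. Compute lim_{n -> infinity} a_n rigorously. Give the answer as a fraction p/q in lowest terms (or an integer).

Divide numerator and denominator by n^2, the highest power:
numerator / n^2 = 2 + 5/n - 9/n^2
denominator / n^2 = 4 + 3/n^2
As n -> infinity, all terms of the form c/n^k (k >= 1) tend to 0.
So numerator / n^2 -> 2 and denominator / n^2 -> 4.
Therefore lim a_n = 1/2.

1/2


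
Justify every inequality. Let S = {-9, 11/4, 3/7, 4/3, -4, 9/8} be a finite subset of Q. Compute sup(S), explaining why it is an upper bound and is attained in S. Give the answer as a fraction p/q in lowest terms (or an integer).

S is finite, so sup(S) = max(S).
Sorted decreasing:
11/4, 4/3, 9/8, 3/7, -4, -9
The extremum is 11/4.
For every x in S, x <= 11/4. And 11/4 is in S, so it is attained.
Therefore sup(S) = 11/4.

11/4


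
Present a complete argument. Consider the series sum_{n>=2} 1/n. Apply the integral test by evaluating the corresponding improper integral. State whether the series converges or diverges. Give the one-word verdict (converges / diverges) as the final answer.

Let f(x) = 1/x. Then f is positive, continuous, and decreasing on [2, infinity), so the integral test applies.
Compute the improper integral int_{2}^infinity f(x) dx:
  antiderivative F(x) = log(x).
  As x -> infinity, log(x) -> infinity.
  So int = infinity - log(2) = infinity. By the integral test, the series diverges.

diverges


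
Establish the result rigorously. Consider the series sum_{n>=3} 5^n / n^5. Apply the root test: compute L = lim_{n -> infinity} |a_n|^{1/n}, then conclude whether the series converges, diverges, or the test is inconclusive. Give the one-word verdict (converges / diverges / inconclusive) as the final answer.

Let a_n denote the general term. Form |a_n|^(1/n) and simplify:
|a_n|^(1/n) = 5/n^(5/n)
Take the limit as n -> infinity: L = 5.
Since L = 5 > 1, the root test implies divergence.

diverges


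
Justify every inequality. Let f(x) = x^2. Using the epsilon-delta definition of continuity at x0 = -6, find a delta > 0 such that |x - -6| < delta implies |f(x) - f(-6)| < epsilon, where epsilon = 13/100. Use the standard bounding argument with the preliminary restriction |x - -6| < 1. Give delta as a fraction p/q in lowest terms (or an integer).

Factor: |x^2 - (-6)^2| = |x - -6| * |x + -6|.
Impose |x - -6| < 1 first. Then |x + -6| = |(x - -6) + 2*(-6)| <= |x - -6| + 2*|-6| < 1 + 12 = 13.
So |x^2 - (-6)^2| < delta * 13.
We need delta * 13 <= 13/100, i.e. delta <= 13/100/13 = 1/100.
Since 1/100 < 1, this is tighter than 1; take delta = 1/100.
So delta = 1/100 works.

1/100


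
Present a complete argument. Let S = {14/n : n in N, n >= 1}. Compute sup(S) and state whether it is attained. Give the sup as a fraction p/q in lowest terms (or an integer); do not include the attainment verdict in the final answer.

Analysis:
- Values: 14, 7, 14/3, 7/2, ... strictly decreasing.
- The maximum is 14 (n=1); sup = 14 (attained).
- The set is bounded below by 0; 14/n -> 0 so 0 is the greatest lower bound.
- 0 is not in the set, so inf = 0 is not attained.
Conclusion: sup(S) = 14, attained in S.

14


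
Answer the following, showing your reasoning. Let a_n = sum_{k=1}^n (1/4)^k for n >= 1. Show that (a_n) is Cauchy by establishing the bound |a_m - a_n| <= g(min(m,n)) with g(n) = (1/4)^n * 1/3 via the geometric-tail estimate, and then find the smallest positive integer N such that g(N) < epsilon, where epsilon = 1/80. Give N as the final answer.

For m > n >= 1: |a_m - a_n| = sum_{k=n+1}^m (1/4)^k < sum_{k=n+1}^infinity (1/4)^k = (1/4)^(n+1) / (1 - 1/4) = (1/4)^n * (1/4) * (4/3) = (1/4)^n * 1/3.
So g(n) = (1/4)^n / 3. Since g(n) -> 0, (a_n) is Cauchy.
Now solve g(N) < 1/80: (1/4)^N / 3 < 1/80 <=> 4^N > 1 / (3 * 1/80) = 80/3.
Check powers of 4: 4^2 = 16 <= 80/3, 4^3 = 64 > 80/3.
So the smallest such N is 3. Check: g(3) = 1/(3 * 64) = 1/192 < 1/80.

3


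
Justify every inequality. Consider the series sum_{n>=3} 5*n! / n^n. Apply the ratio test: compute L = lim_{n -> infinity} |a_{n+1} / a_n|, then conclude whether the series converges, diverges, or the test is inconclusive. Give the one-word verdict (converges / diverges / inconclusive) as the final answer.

Let a_n denote the general term. Form the ratio a_{n+1}/a_n and simplify:
a_{n+1}/a_n = (n/(n + 1))^n
Take the limit as n -> infinity: L = exp(-1).
Since L = exp(-1) < 1, the ratio test implies the series converges.

converges


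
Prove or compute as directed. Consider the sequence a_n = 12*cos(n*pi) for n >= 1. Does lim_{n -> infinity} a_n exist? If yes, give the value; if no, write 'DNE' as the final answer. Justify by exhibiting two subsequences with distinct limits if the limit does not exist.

Examine the behaviour of a_n along subsequences.
cos(n*pi) = (-1)^n, so a_n = 12*(-1)^n. a_{2k} = 12 -> 12. a_{2k+1} = -12 -> -12.
Since these two subsequential limits are 12 and -12, distinct, the full sequence cannot converge (a convergent sequence has all subsequences tending to the same limit). So lim a_n does not exist.

DNE


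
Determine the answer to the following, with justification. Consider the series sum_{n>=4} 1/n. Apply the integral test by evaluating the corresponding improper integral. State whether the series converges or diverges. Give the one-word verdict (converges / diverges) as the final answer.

Let f(x) = 1/x. Then f is positive, continuous, and decreasing on [4, infinity), so the integral test applies.
Compute the improper integral int_{4}^infinity f(x) dx:
  antiderivative F(x) = log(x).
  As x -> infinity, log(x) -> infinity.
  So int = infinity - log(4) = infinity. By the integral test, the series diverges.

diverges


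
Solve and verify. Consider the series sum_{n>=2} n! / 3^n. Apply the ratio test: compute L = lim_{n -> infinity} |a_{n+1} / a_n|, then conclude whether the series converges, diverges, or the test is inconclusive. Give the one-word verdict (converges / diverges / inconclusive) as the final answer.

Let a_n denote the general term. Form the ratio a_{n+1}/a_n and simplify:
a_{n+1}/a_n = n/3 + 1/3
Take the limit as n -> infinity: L = infinity.
Since L = infinity > 1 (or L = infinity), the ratio test implies the series diverges.

diverges
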